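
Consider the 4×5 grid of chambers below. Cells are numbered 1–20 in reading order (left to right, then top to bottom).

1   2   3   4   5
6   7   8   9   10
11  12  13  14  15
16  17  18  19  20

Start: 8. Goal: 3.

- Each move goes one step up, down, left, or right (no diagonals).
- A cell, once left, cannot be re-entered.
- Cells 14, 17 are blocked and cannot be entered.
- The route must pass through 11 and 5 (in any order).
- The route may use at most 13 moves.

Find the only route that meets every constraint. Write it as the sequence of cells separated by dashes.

8 - 7 - 6 - 11 - 12 - 13 - 18 - 19 - 20 - 15 - 10 - 5 - 4 - 3

The budget equals the shortest possible length, so every move has to be on a shortest route through the required cells.
Route from 8: 2× left (reaching 6), down to 11, 2× right (reaching 13), down to 18, 2× right (reaching 20), 3× up (reaching 5), 2× left (reaching 3) — 13 moves in all.
Check: all required cells visited; 13 ≤ 13 moves.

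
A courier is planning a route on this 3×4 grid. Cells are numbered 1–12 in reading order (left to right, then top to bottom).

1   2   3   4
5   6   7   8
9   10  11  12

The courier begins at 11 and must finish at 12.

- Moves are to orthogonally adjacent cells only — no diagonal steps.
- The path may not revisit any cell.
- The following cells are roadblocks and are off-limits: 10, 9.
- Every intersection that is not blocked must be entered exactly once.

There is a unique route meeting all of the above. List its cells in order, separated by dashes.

Need to visit all 10 open cells exactly once, starting at 11 and ending at 12.
Cell 5 has only two open neighbours (1 and 6), so the path must pass straight through it: one of those is the cell it's entered from and the other is where it exits.
Route from 11: up 1 to 7, left 2 to 5, up 1 to 1, right 3 to 4, down 2 to 12 — 9 moves in all.
Check: all 10 open cells covered.

11 - 7 - 6 - 5 - 1 - 2 - 3 - 4 - 8 - 12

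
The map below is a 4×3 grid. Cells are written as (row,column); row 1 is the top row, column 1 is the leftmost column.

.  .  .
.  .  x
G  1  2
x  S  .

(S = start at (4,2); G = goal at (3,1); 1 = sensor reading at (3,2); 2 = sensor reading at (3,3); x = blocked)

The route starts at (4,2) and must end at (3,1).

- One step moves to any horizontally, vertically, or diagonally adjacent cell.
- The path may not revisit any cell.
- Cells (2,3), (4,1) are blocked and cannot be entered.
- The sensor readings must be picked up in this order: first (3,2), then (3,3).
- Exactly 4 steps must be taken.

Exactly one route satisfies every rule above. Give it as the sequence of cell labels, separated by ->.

(4,2) -> (3,2) -> (3,3) -> (2,2) -> (3,1)

The waypoints must appear in the order (3,2), (3,3), with no cell reused.
Route from (4,2): up to (3,2), right to (3,3), up-left to (2,2), down-left to (3,1) — 4 moves in all.
Check: order respected (1 at step 1, 2 at step 2); 4 moves as required.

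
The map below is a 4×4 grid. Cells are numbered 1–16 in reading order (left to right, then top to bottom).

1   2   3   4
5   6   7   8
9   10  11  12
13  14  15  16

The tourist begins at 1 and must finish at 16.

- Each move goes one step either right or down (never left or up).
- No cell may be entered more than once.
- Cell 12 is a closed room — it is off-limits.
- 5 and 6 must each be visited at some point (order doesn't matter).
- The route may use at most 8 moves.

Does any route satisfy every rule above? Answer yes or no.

One route that works: 1 → 5 → 6 → 10 → 14 → 15 → 16.

yes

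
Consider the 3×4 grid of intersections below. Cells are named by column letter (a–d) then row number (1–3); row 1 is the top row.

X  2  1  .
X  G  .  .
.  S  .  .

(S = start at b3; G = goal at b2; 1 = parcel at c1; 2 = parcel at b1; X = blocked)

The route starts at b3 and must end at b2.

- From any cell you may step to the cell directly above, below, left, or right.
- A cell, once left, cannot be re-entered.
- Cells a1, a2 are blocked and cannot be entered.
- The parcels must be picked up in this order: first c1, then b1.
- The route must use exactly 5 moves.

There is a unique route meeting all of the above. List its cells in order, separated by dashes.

b3 - c3 - c2 - c1 - b1 - b2

The waypoints must appear in the order c1, b1, with no cell reused.
Route from b3: right 1 to c3, up 2 to c1, left 1 to b1, down 1 to b2 — 5 moves in all.
Check: order respected (1 at step 3, 2 at step 4); 5 moves as required.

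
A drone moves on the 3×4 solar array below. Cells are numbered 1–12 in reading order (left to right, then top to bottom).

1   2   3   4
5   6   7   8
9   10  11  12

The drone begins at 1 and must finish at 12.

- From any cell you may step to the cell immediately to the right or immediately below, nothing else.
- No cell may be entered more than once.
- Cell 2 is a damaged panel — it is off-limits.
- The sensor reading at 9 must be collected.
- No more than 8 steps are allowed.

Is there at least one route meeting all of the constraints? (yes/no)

yes

One route that works: 1 → 5 → 9 → 10 → 11 → 12.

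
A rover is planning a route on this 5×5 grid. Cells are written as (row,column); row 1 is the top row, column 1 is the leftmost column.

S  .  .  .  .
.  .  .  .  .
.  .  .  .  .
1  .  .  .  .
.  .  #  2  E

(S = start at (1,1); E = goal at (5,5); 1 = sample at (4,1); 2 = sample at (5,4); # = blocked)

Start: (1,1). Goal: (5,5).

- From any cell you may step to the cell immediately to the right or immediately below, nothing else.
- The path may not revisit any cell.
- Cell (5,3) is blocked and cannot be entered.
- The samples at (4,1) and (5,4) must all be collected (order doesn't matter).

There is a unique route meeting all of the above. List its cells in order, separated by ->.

Moves only go right or down, so the column and row indices never decrease.
Route from (1,1): 3× down (reaching (4,1)), 3× right (reaching (4,4)), down to (5,4), right to (5,5) — 8 moves in all.
Check: all required cells visited.

(1,1) -> (2,1) -> (3,1) -> (4,1) -> (4,2) -> (4,3) -> (4,4) -> (5,4) -> (5,5)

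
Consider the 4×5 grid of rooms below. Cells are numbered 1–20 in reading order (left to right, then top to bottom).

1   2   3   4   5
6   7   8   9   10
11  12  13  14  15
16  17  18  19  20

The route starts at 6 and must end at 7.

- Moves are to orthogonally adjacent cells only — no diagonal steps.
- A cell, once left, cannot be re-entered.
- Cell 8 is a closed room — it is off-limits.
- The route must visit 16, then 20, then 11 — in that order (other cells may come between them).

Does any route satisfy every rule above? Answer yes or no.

no

Ignoring the required order, 21 revisit-free routes from 6 to 7 pass through all of 16, 20, and 11; the waypoint orders that occur are 11 → 16 → 20 (15); 20 → 16 → 11 (6) — never 16 → 20 → 11.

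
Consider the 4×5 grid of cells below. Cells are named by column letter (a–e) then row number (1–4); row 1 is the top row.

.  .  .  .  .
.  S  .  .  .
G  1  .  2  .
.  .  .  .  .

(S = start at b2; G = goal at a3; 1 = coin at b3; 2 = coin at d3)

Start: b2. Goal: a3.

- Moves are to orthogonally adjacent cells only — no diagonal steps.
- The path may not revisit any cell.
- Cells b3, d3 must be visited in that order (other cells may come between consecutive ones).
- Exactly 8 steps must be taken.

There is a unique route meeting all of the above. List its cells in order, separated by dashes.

b2 - b3 - c3 - d3 - d4 - c4 - b4 - a4 - a3

The waypoints must appear in the order b3, d3, with no cell reused.
Route from b2: down 1 to b3, right 2 to d3, down 1 to d4, left 3 to a4, up 1 to a3 — 8 moves in all.
Check: order respected (1 at step 1, 2 at step 3); 8 moves as required.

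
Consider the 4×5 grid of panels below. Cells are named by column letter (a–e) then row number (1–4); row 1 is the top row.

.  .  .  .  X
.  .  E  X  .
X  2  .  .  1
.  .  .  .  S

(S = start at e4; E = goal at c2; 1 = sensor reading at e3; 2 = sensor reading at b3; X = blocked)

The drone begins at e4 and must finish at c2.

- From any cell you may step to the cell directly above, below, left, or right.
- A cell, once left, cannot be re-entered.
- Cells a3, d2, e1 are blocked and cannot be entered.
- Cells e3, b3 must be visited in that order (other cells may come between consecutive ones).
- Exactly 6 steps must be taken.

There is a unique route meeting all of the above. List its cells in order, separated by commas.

e4, e3, d3, c3, b3, b2, c2

The waypoints must appear in the order e3, b3, with no cell reused.
Route from e4: up 1 to e3, left 3 to b3, up 1 to b2, right 1 to c2 — 6 moves in all.
Check: order respected (1 at step 1, 2 at step 4); 6 moves as required.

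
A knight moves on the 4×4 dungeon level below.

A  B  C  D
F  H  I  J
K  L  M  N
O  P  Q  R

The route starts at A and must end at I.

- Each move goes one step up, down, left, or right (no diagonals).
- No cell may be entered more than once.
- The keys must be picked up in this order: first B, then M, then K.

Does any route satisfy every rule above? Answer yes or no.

yes

One route that works: A → B → C → D → J → N → M → L → K → F → H → I.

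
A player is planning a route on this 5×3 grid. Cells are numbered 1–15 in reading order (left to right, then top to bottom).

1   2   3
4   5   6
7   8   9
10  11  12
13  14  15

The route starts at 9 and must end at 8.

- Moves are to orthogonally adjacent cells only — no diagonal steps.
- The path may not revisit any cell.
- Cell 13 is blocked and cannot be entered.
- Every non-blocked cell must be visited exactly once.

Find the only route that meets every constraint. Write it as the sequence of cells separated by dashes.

9 - 12 - 15 - 14 - 11 - 10 - 7 - 4 - 1 - 2 - 3 - 6 - 5 - 8

Need to visit all 14 open cells exactly once, starting at 9 and ending at 8.
Cell 15 has only two open neighbours (12 and 14), so the path must pass straight through it: one of those is the cell it's entered from and the other is where it exits.
Route from 9: 2× down (reaching 15), left to 14, up to 11, left to 10, 3× up (reaching 1), 2× right (reaching 3), down to 6, left to 5, down to 8 — 13 moves in all.
Check: all 14 open cells covered.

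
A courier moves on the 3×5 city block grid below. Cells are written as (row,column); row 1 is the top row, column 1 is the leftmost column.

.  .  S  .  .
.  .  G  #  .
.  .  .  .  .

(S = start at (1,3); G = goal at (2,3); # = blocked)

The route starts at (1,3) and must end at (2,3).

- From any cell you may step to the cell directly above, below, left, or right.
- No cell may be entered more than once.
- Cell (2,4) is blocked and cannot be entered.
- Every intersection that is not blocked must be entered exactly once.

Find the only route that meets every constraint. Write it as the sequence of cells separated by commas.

(1,3), (1,4), (1,5), (2,5), (3,5), (3,4), (3,3), (3,2), (3,1), (2,1), (1,1), (1,2), (2,2), (2,3)

Need to visit all 14 open cells exactly once, starting at (1,3) and ending at (2,3).
Cell (2,5) has only two open neighbours ((1,5) and (3,5)), so the path must pass straight through it: one of those is the cell it's entered from and the other is where it exits.
Route from (1,3): right 2 to (1,5), down 2 to (3,5), left 4 to (3,1), up 2 to (1,1), right 1 to (1,2), down 1 to (2,2), right 1 to (2,3) — 13 moves in all.
Check: all 14 open cells covered.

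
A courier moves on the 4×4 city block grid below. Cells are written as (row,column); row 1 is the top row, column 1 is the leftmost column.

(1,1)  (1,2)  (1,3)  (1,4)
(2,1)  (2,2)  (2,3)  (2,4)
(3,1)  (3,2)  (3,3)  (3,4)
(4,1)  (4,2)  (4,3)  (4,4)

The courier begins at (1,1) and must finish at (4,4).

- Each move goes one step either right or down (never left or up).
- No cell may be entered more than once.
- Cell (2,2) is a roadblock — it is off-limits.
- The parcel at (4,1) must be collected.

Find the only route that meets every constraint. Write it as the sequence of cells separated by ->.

(1,1) -> (2,1) -> (3,1) -> (4,1) -> (4,2) -> (4,3) -> (4,4)

Moves only go right or down, so the column and row indices never decrease.
Route from (1,1): down 3 to (4,1), right 3 to (4,4) — 6 moves in all.
Check: all required cells visited.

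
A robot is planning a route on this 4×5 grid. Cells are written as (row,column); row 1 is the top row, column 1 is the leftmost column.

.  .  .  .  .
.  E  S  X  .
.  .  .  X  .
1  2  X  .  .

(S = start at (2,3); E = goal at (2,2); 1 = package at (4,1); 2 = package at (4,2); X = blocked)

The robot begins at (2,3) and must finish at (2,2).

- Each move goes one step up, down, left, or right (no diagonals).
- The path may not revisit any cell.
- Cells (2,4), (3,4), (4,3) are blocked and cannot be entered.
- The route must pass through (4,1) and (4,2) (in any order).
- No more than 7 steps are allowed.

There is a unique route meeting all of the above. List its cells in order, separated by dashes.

(2,3) - (3,3) - (3,2) - (4,2) - (4,1) - (3,1) - (2,1) - (2,2)

The 7-move cap with required stops at (4,1), (4,2) leaves no slack for detours.
Route from (2,3): down to (3,3), left to (3,2), down to (4,2), left to (4,1), 2× up (reaching (2,1)), right to (2,2) — 7 moves in all.
Check: all required cells visited; 7 ≤ 7 moves.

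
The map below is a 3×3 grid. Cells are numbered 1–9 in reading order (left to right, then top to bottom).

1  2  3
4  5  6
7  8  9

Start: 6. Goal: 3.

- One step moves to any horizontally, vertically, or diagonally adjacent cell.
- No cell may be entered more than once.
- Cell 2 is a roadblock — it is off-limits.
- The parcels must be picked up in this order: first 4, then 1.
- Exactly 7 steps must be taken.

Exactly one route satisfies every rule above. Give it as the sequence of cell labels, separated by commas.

The waypoints must appear in the order 4, 1, with no cell reused.
Route from 6: down 1 to 9, left 2 to 7, up 2 to 1, down-right 1 to 5, up-right 1 to 3 — 7 moves in all.
Check: order respected (4 at step 4, 1 at step 5); 7 moves as required.

6, 9, 8, 7, 4, 1, 5, 3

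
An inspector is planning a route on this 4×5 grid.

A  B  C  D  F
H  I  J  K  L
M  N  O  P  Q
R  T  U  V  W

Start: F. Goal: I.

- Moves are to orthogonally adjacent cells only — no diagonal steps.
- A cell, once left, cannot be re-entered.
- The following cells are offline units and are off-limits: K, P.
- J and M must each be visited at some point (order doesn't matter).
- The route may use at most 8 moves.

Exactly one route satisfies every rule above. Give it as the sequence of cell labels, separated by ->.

F -> D -> C -> J -> O -> N -> M -> H -> I

The 8-move cap with required stops at J, M leaves no slack for detours.
Route from F: left 2 to C, down 2 to O, left 2 to M, up 1 to H, right 1 to I — 8 moves in all.
Check: all required cells visited; 8 ≤ 8 moves.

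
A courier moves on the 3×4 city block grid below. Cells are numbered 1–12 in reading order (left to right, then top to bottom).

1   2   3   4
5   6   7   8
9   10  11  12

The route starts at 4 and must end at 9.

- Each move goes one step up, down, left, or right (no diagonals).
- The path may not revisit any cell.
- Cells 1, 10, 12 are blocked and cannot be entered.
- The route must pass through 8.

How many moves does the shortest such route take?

Any route passes through 8 somewhere between 4 and 9. Summing Manhattan distances along the two legs (4 → 8 → 9) gives a lower bound of 1 + 4 = 5 moves.
A route of 5 moves achieves this: 4 → 8 → 7 → 6 → 5 → 9.
Since 5 matches the lower bound, it is optimal.

5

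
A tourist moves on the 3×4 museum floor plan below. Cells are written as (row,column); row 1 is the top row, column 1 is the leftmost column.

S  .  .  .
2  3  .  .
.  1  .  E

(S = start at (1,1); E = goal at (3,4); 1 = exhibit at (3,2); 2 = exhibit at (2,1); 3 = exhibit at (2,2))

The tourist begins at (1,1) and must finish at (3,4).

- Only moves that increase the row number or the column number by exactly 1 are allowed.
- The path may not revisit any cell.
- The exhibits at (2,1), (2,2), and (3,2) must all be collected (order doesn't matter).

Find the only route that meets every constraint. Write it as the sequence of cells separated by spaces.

(1,1) (2,1) (2,2) (3,2) (3,3) (3,4)

Moves only go right or down, so the column and row indices never decrease.
Route from (1,1): down 1 to (2,1), right 1 to (2,2), down 1 to (3,2), right 2 to (3,4) — 5 moves in all.
Check: all required cells visited.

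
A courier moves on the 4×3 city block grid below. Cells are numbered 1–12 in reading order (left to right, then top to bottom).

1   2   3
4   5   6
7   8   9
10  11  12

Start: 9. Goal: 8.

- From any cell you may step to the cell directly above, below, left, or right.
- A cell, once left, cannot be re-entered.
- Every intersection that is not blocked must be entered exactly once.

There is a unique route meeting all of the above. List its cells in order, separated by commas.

Need to visit all 12 open cells exactly once, starting at 9 and ending at 8.
Cell 3 has only two open neighbours (6 and 2), so the path must pass straight through it: one of those is the cell it's entered from and the other is where it exits.
Route from 9: down to 12, 2× left (reaching 10), 3× up (reaching 1), 2× right (reaching 3), down to 6, left to 5, down to 8 — 11 moves in all.
Check: all 12 open cells covered.

9, 12, 11, 10, 7, 4, 1, 2, 3, 6, 5, 8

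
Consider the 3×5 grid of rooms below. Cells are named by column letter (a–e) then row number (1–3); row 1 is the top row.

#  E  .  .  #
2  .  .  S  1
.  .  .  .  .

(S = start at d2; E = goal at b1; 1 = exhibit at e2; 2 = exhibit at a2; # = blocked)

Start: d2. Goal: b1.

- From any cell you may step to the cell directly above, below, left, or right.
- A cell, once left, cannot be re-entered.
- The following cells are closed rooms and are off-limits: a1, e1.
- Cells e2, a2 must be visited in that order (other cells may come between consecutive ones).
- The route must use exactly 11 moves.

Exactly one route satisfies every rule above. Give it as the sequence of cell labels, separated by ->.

The waypoints must appear in the order e2, a2, with no cell reused.
Route from d2: right 1 to e2, down 1 to e3, left 4 to a3, up 1 to a2, right 2 to c2, up 1 to c1, left 1 to b1 — 11 moves in all.
Check: order respected (1 at step 1, 2 at step 7); 11 moves as required.

d2 -> e2 -> e3 -> d3 -> c3 -> b3 -> a3 -> a2 -> b2 -> c2 -> c1 -> b1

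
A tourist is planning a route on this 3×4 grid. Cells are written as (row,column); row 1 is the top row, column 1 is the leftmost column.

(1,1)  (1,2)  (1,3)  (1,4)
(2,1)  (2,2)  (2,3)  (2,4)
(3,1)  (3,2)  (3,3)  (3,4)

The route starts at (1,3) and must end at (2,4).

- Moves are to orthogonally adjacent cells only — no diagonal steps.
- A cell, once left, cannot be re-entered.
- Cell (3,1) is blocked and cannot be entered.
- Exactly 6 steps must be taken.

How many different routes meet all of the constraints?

Need simple routes of exactly 6 moves from (1,3) to (2,4) (Manhattan distance 2, so 2 moves are spent on a detour and 2 undoing it).
Enumerating: (1,3) (2,3) (2,2) (3,2) (3,3) (3,4) (2,4) | (1,3) (1,2) (2,2) (3,2) (3,3) (2,3) (2,4) | (1,3) (1,2) (2,2) (3,2) (3,3) (3,4) (2,4) | (1,3) (1,2) (2,2) (2,3) (3,3) (3,4) (2,4) | (1,3) (1,2) (1,1) (2,1) (2,2) (2,3) (2,4).
That gives 5 routes.

5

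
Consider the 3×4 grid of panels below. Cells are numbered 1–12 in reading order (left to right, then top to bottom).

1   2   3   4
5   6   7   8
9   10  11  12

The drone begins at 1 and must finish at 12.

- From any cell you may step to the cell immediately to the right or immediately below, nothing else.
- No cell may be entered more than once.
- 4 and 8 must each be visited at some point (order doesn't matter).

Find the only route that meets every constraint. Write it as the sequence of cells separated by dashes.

1 - 2 - 3 - 4 - 8 - 12

Moves only go right or down, so the column and row indices never decrease.
Route from 1: right 3 to 4, down 2 to 12 — 5 moves in all.
Check: all required cells visited.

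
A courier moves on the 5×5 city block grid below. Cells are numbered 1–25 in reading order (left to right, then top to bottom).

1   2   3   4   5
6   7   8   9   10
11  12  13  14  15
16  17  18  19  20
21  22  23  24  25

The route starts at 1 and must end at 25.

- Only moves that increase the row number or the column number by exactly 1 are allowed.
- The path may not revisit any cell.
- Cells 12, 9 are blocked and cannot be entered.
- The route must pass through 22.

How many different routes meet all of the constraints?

A right/down-only route from 1 to 25 makes exactly 4 down-moves and 4 right-moves in some order.
With no other constraints that would be C(8,4) = 70 routes.
Split at 22 and multiply the segment counts (each segment already excludes blocked cells): 1→22: 2; 22→25: 1; product = 2.
That gives 2 routes.

2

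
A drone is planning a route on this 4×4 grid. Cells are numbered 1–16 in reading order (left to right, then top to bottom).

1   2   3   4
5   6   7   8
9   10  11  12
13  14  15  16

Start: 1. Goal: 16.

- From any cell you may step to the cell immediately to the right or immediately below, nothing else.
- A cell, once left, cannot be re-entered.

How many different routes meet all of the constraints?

20

A right/down-only route from 1 to 16 makes exactly 3 down-moves and 3 right-moves in some order.
With no other constraints that would be C(6,3) = 20 routes.
That gives 20 routes.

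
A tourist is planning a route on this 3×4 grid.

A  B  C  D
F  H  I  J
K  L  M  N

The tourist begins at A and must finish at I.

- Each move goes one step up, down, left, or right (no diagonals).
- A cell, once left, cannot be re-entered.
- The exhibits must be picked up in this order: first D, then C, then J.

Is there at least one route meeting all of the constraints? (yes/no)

Ignoring the required order, 13 revisit-free routes from A to I pass through all of D, C, and J; the waypoint orders that occur are C → D → J (8); J → D → C (5) — never D → C → J.

no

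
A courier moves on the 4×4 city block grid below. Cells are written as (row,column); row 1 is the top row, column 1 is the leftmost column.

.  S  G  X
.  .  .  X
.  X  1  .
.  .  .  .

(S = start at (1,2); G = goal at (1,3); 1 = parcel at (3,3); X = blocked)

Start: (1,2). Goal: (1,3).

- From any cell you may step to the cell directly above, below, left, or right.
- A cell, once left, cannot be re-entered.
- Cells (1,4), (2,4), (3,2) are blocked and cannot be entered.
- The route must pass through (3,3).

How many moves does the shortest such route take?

Any route passes through (3,3) somewhere between (1,2) and (1,3). Summing Manhattan distances along the two legs ((1,2) → (3,3) → (1,3)) gives a lower bound of 3 + 2 = 5 moves.
The shortest route satisfying every rule uses 9 moves: (1,2) → (2,2) → (2,1) → (3,1) → (4,1) → (4,2) → (4,3) → (3,3) → (2,3) → (1,3).
The bound of 5 isn't tight here; checking systematically, no route of length 5 through 8 satisfies every constraint (on a 4-connected grid the length of any start-to-goal walk has the same parity as the Manhattan bound, so only lengths 5, 7, 9, … need checking), so 9 is the minimum.

9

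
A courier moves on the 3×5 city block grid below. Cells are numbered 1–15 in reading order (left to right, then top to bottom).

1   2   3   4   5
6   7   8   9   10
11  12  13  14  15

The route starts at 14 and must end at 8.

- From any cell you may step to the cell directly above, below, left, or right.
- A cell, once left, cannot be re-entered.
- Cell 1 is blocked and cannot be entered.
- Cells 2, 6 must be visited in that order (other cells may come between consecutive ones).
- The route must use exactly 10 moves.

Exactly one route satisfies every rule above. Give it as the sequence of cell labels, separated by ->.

The waypoints must appear in the order 2, 6, with no cell reused.
Route from 14: 2× up (reaching 4), 2× left (reaching 2), down to 7, left to 6, down to 11, 2× right (reaching 13), up to 8 — 10 moves in all.
Check: order respected (2 at step 4, 6 at step 6); 10 moves as required.

14 -> 9 -> 4 -> 3 -> 2 -> 7 -> 6 -> 11 -> 12 -> 13 -> 8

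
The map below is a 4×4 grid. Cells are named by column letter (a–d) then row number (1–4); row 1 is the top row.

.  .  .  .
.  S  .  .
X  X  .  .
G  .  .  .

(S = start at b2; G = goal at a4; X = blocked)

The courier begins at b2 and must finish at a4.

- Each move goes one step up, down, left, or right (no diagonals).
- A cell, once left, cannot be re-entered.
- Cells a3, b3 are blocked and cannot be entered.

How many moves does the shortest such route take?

The Manhattan distance from b2 to a4 is |2−4| + |2−1| = 3, so at least 3 moves are needed.
That bound ignores the blocked cells. Measuring each leg by the fewest moves that actually steer around them (b2→a4: 5) raises the lower bound to 5.
A route of 5 moves exists: b2 → c2 → c3 → c4 → b4 → a4.
Since 5 matches that lower bound, it is optimal.

5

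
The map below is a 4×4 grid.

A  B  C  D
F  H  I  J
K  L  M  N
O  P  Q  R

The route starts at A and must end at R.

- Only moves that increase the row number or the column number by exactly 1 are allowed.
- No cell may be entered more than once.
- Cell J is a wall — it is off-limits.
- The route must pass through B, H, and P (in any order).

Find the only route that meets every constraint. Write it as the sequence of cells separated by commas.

A, B, H, L, P, Q, R

Moves only go right or down, so the column and row indices never decrease.
Route from A: right 1 to B, down 3 to P, right 2 to R — 6 moves in all.
Check: all required cells visited.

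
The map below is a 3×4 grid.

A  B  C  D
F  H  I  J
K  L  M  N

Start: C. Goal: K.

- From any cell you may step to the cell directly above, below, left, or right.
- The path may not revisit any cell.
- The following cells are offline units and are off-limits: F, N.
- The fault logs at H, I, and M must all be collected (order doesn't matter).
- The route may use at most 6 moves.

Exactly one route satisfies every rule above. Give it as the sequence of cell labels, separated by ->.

Any route must reach H, I, and M and still end at K within 6 moves, so the order of the required stops is forced.
Route from C: left 1 to B, down 1 to H, right 1 to I, down 1 to M, left 2 to K — 6 moves in all.
Check: all required cells visited; 6 ≤ 6 moves.

C -> B -> H -> I -> M -> L -> K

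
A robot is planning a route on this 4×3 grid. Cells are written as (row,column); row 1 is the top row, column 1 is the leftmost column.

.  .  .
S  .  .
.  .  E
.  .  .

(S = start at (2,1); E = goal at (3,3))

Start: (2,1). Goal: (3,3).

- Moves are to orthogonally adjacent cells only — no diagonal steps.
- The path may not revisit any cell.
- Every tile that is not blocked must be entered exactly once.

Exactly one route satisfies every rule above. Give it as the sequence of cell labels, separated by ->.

Need to visit all 12 open cells exactly once, starting at (2,1) and ending at (3,3).
Cell (1,3) has only two open neighbours ((2,3) and (1,2)), so the path must pass straight through it: one of those is the cell it's entered from and the other is where it exits.
Route from (2,1): up to (1,1), 2× right (reaching (1,3)), down to (2,3), left to (2,2), down to (3,2), left to (3,1), down to (4,1), 2× right (reaching (4,3)), up to (3,3) — 11 moves in all.
Check: all 12 open cells covered.

(2,1) -> (1,1) -> (1,2) -> (1,3) -> (2,3) -> (2,2) -> (3,2) -> (3,1) -> (4,1) -> (4,2) -> (4,3) -> (3,3)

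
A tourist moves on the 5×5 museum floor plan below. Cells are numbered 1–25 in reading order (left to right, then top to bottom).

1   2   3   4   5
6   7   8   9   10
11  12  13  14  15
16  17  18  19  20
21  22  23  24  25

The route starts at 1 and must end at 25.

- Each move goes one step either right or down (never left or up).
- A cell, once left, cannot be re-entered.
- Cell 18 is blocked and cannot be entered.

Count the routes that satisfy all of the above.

A right/down-only route from 1 to 25 makes exactly 4 down-moves and 4 right-moves in some order.
With no other constraints that would be C(8,4) = 70 routes.
Subtract routes through each blocked cell (inclusion–exclusion for overlaps): − through 18: 30 → 40.
That gives 40 routes.

40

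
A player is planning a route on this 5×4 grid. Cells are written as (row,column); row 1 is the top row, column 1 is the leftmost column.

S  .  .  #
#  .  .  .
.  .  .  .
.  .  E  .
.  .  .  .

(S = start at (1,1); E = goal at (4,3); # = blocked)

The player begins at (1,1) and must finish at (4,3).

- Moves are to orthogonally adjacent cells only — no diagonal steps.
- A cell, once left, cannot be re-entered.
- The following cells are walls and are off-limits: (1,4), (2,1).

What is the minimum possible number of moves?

The Manhattan distance from (1,1) to (4,3) is |1−4| + |1−3| = 5, so at least 5 moves are needed.
A route of 5 moves achieves this: (1,1) → (1,2) → (2,2) → (3,2) → (4,2) → (4,3).
Since 5 matches the lower bound, it is optimal.

5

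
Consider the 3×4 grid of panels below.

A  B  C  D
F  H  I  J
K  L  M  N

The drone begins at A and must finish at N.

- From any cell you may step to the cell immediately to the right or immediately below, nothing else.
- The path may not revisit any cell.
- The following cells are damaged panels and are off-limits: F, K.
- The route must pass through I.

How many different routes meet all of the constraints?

A right/down-only route from A to N makes exactly 2 down-moves and 3 right-moves in some order.
With no other constraints that would be C(5,2) = 10 routes.
Split at I and multiply the segment counts (each segment already excludes blocked cells): A→I: 2; I→N: 2; product = 4.
That gives 4 routes.

4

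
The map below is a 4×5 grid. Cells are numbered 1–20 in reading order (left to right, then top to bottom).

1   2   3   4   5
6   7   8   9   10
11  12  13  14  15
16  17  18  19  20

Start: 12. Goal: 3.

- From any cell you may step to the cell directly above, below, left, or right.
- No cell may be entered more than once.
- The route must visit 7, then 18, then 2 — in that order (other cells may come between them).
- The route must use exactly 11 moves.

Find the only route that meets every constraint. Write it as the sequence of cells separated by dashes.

The waypoints must appear in the order 7, 18, 2, with no cell reused.
Route from 12: up 1 to 7, right 1 to 8, down 2 to 18, left 2 to 16, up 3 to 1, right 2 to 3 — 11 moves in all.
Check: order respected (7 at step 1, 18 at step 4, 2 at step 10); 11 moves as required.

12 - 7 - 8 - 13 - 18 - 17 - 16 - 11 - 6 - 1 - 2 - 3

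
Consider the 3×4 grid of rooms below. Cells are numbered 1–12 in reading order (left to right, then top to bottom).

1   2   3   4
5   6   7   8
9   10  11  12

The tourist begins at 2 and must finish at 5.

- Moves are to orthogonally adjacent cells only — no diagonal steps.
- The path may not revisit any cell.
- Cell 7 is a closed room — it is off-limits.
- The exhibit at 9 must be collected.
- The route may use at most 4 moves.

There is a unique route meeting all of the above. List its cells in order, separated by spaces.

Any route must reach 9 and still end at 5 within 4 moves, so the order of the required stops is forced.
Route from 2: down 2 to 10, left 1 to 9, up 1 to 5 — 4 moves in all.
Check: all required cells visited; 4 ≤ 4 moves.

2 6 10 9 5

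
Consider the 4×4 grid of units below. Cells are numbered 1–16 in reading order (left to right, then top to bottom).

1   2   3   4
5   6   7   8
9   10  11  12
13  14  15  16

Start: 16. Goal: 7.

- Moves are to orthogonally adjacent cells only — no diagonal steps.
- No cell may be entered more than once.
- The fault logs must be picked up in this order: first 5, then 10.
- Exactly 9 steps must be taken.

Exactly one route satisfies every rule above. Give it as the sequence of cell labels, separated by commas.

The waypoints must appear in the order 5, 10, with no cell reused.
Route from 16: 3× left (reaching 13), 2× up (reaching 5), right to 6, down to 10, right to 11, up to 7 — 9 moves in all.
Check: order respected (5 at step 5, 10 at step 7); 9 moves as required.

16, 15, 14, 13, 9, 5, 6, 10, 11, 7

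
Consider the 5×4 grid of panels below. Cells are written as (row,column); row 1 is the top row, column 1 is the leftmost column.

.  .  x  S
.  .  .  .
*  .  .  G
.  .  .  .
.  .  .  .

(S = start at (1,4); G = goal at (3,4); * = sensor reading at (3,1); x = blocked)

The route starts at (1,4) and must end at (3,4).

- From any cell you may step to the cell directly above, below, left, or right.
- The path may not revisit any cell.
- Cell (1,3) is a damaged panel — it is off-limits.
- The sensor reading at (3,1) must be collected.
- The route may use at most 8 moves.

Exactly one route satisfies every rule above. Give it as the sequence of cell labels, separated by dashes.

The 8-move cap with required stops at (3,1) leaves no slack for detours.
Route from (1,4): down to (2,4), 3× left (reaching (2,1)), down to (3,1), 3× right (reaching (3,4)) — 8 moves in all.
Check: all required cells visited; 8 ≤ 8 moves.

(1,4) - (2,4) - (2,3) - (2,2) - (2,1) - (3,1) - (3,2) - (3,3) - (3,4)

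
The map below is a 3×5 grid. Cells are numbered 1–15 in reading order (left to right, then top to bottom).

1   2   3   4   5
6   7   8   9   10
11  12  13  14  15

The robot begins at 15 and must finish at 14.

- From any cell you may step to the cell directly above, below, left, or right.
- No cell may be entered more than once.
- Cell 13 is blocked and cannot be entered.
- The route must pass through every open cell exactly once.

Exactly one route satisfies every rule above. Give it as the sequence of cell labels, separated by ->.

Need to visit all 14 open cells exactly once, starting at 15 and ending at 14.
Cell 12 has only two open neighbours (7 and 11), so the path must pass straight through it: one of those is the cell it's entered from and the other is where it exits.
Route from 15: 2× up (reaching 5), 4× left (reaching 1), 2× down (reaching 11), right to 12, up to 7, 2× right (reaching 9), down to 14 — 13 moves in all.
Check: all 14 open cells covered.

15 -> 10 -> 5 -> 4 -> 3 -> 2 -> 1 -> 6 -> 11 -> 12 -> 7 -> 8 -> 9 -> 14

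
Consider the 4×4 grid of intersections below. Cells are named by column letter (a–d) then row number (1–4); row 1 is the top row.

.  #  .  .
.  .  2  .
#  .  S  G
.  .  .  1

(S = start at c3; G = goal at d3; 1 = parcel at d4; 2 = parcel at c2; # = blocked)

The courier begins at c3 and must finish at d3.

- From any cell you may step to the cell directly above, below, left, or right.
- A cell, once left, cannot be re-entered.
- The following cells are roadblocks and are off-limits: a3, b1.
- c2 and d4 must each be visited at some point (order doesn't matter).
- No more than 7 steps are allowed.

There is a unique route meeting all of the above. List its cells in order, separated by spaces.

The budget equals the shortest possible length, so every move has to be on a shortest route through the required cells.
Route from c3: up 1 to c2, left 1 to b2, down 2 to b4, right 2 to d4, up 1 to d3 — 7 moves in all.
Check: all required cells visited; 7 ≤ 7 moves.

c3 c2 b2 b3 b4 c4 d4 d3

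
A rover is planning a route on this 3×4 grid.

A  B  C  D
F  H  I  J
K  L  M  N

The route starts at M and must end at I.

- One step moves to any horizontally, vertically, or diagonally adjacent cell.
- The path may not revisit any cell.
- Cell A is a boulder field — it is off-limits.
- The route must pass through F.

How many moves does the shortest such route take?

Any route passes through F somewhere between M and I. Summing Chebyshev distances along the two legs (M → F → I) gives a lower bound of 2 + 2 = 4 moves.
A route of 4 moves achieves this: M → H → F → B → I.
Since 4 matches the lower bound, it is optimal.

4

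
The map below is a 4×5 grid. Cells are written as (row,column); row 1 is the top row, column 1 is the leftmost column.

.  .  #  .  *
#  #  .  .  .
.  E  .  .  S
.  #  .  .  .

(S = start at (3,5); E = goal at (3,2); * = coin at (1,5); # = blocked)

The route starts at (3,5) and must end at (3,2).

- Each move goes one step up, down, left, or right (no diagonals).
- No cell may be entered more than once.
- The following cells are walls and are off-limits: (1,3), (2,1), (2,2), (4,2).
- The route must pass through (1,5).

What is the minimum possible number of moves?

7

Any route passes through (1,5) somewhere between (3,5) and (3,2). Summing Manhattan distances along the two legs ((3,5) → (1,5) → (3,2)) gives a lower bound of 2 + 5 = 7 moves.
A route of 7 moves achieves this: (3,5) → (2,5) → (1,5) → (1,4) → (2,4) → (3,4) → (3,3) → (3,2).
Since 7 matches the lower bound, it is optimal.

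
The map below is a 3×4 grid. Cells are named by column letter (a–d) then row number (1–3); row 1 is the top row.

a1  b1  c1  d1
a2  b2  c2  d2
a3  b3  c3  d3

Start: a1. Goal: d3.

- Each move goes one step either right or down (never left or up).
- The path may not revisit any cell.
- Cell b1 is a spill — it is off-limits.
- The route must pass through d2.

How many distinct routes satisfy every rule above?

1

A right/down-only route from a1 to d3 makes exactly 2 down-moves and 3 right-moves in some order.
With no other constraints that would be C(5,2) = 10 routes.
Split at d2 and multiply the segment counts (each segment already excludes blocked cells): a1→d2: 1; d2→d3: 1; product = 1.
That gives 1 route.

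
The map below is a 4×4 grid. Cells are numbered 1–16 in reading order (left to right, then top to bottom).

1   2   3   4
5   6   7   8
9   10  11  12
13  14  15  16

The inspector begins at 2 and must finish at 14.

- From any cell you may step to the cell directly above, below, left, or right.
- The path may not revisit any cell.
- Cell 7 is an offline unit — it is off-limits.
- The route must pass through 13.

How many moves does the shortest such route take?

5

Any route passes through 13 somewhere between 2 and 14. Summing Manhattan distances along the two legs (2 → 13 → 14) gives a lower bound of 4 + 1 = 5 moves.
A route of 5 moves achieves this: 2 → 6 → 10 → 9 → 13 → 14.
Since 5 matches the lower bound, it is optimal.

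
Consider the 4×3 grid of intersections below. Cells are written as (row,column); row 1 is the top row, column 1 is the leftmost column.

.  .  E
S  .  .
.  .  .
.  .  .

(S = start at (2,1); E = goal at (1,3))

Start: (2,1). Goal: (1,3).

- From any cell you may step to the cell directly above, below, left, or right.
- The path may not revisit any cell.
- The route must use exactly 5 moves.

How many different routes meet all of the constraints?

5

Need simple routes of exactly 5 moves from (2,1) to (1,3) (Manhattan distance 3, so 1 moves are spent on a detour and 1 undoing it).
Enumerating: (2,1) (1,1) (1,2) (2,2) (2,3) (1,3) | (2,1) (3,1) (3,2) (2,2) (1,2) (1,3) | (2,1) (3,1) (3,2) (2,2) (2,3) (1,3) | (2,1) (3,1) (3,2) (3,3) (2,3) (1,3) | (2,1) (2,2) (3,2) (3,3) (2,3) (1,3).
That gives 5 routes.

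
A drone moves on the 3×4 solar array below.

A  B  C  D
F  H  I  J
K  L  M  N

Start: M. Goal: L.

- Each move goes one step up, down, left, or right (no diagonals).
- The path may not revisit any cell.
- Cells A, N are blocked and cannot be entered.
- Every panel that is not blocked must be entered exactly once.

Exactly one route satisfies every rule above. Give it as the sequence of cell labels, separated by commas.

M, I, J, D, C, B, H, F, K, L

Need to visit all 10 open cells exactly once, starting at M and ending at L.
Cell F has only two open neighbours (K and H), so the path must pass straight through it: one of those is the cell it's entered from and the other is where it exits.
Route from M: up 1 to I, right 1 to J, up 1 to D, left 2 to B, down 1 to H, left 1 to F, down 1 to K, right 1 to L — 9 moves in all.
Check: all 10 open cells covered.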